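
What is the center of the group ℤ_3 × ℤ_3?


Z(G) = {g ∈ G | gx = xg for all x ∈ G}
Direct product of abelian groups is abelian, so Z(G) = G

Z(ℤ_3 × ℤ_3) = ℤ_3 × ℤ_3


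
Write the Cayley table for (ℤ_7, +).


Elements: {0, 1, 2, 3, 4, 5, 6}
Operation: addition mod 7
Entry (a, b) = (a + b) mod 7

Cayley table:
  | 0 | 1 | 2 | 3 | 4 | 5 | 6
0 | 0 | 1 | 2 | 3 | 4 | 5 | 6
1 | 1 | 2 | 3 | 4 | 5 | 6 | 0
2 | 2 | 3 | 4 | 5 | 6 | 0 | 1
3 | 3 | 4 | 5 | 6 | 0 | 1 | 2
4 | 4 | 5 | 6 | 0 | 1 | 2 | 3
5 | 5 | 6 | 0 | 1 | 2 | 3 | 4
6 | 6 | 0 | 1 | 2 | 3 | 4 | 5


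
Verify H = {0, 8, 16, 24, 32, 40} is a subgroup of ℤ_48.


Subgroup test for H = {0, 8, 16, 24, 32, 40} in (ℤ_48, +):
(1) 0 ∈ H? Yes
(2) Closure: for all a,b ∈ H, (a+b) mod 48 ∈ H? Yes
(3) Inverses: for all a ∈ H, -a mod 48 ∈ H? Yes

Yes, H is a subgroup of ℤ_48


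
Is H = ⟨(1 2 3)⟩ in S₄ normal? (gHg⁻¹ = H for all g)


H = ⟨(1 2 3)⟩ in S₄
(1 4)(1 2 3)(1 4)⁻¹ = (4 2 3) ∉ ⟨(1 2 3)⟩

No, not a normal subgroup


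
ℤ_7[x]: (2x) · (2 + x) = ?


Expand and collect like terms; reduce coefficients mod 7:
x^0: 0·2 = 0 ≡ 0 (mod 7)
x^1: 0·1 + 2·2 = 4 ≡ 4 (mod 7)
x^2: 2·1 = 2 ≡ 2 (mod 7)
Result: 4x + 2x^2

f · g = 4x + 2x^2


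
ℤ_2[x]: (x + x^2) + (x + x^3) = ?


Add coefficients mod 2:
x^0: 0 + 0 = 0 (mod 2)
x^1: 1 + 1 = 0 (mod 2)
x^2: 1 + 0 = 1 (mod 2)
x^3: 0 + 1 = 1 (mod 2)
Result: x^2 + x^3

f + g = x^2 + x^3


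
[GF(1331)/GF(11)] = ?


GF(1331) = GF(11^3), so the extension degree is 3

[GF(1331)/GF(11)] = 3


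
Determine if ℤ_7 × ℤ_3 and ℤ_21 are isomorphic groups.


Comparing ℤ_7 × ℤ_3 and ℤ_21:
gcd(7,3) = 1, so ℤ_7 × ℤ_3 ≅ ℤ_21 (CRT)

Yes, ℤ_7 × ℤ_3 ≅ ℤ_21


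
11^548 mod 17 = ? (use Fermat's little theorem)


Fermat's little theorem: if p is prime and gcd(a,p)=1, then a^(p-1) ≡ 1 (mod p)
p = 17 is prime, gcd(11,17) = 1
Reduce exponent: 548 mod 16 = 4
So 11^548 ≡ 11^4 (mod 17)
11^4 mod 17 = 4

11^548 ≡ 4 (mod 17)


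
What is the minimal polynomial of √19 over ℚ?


√19 satisfies x² - 19 = 0, irreducible over ℚ since 19 is squarefree

Minimal polynomial: x² - 19


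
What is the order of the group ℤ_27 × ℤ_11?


|A × B| = |A| · |B|
|ℤ_27 × ℤ_11| = 27 × 11 = 297

|ℤ_27 × ℤ_11| = 297


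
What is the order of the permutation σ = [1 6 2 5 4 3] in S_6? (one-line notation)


Cycle decomposition: (2 6 3) (4 5)
Cycle lengths: 3, 2
Order = lcm(3, 2) = 6

ord(σ) = 6


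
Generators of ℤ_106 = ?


g generates ℤ_n iff gcd(g,n) = 1
Prime factors of 106: 2, 53
Generators are g ∈ {1,...,105} not divisible by any of these primes.
Generators: {1, 3, 5, 7, 9, 11, 13, 15, 17, 19, 21, 23, 25, 27, 29, 31, 33, 35, 37, 39, 41, 43, 45, 47, 49, 51, 55, 57, 59, 61, 63, 65, 67, 69, 71, 73, 75, 77, 79, 81, 83, 85, 87, 89, 91, 93, 95, 97, 99, 101, 103, 105}
Number of generators = φ(106) = 52

Generators of ℤ_106 = {1, 3, 5, 7, 9, 11, 13, 15, 17, 19, 21, 23, 25, 27, 29, 31, 33, 35, 37, 39, 41, 43, 45, 47, 49, 51, 55, 57, 59, 61, 63, 65, 67, 69, 71, 73, 75, 77, 79, 81, 83, 85, 87, 89, 91, 93, 95, 97, 99, 101, 103, 105}


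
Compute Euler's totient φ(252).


Factor n: 252 = 2^2 × 3^2 × 7
φ(n) = n · ∏(1 - 1/p) over distinct primes p | n
φ(252) = 252 · (1 - 1/2) · (1 - 1/3) · (1 - 1/7) = 72

φ(252) = 72


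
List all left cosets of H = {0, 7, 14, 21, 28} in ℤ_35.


H = {0, 7, 14, 21, 28}, |H| = 5
Number of cosets = |G|/|H| = 35/5 = 7
0 + H = {0, 7, 14, 21, 28}
1 + H = {1, 8, 15, 22, 29}
2 + H = {2, 9, 16, 23, 30}
3 + H = {3, 10, 17, 24, 31}
4 + H = {4, 11, 18, 25, 32}
5 + H = {5, 12, 19, 26, 33}
6 + H = {6, 13, 20, 27, 34}

Cosets: 0+H={0,7,14,21,28}; 1+H={1,8,15,22,29}; 2+H={2,9,16,23,30}; 3+H={3,10,17,24,31}; 4+H={4,11,18,25,32}; 5+H={5,12,19,26,33}; 6+H={6,13,20,27,34}


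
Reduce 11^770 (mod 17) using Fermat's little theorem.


Fermat's little theorem: if p is prime and gcd(a,p)=1, then a^(p-1) ≡ 1 (mod p)
p = 17 is prime, gcd(11,17) = 1
Reduce exponent: 770 mod 16 = 2
So 11^770 ≡ 11^2 (mod 17)
11^2 mod 17 = 2

11^770 ≡ 2 (mod 17)


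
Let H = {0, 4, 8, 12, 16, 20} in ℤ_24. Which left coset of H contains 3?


3 + H = {3 + h (mod 24) : h ∈ H}
3+0=3, 3+4=7, 3+8=11, 3+12=15, 3+16=19, 3+20=23

3 + H = {3, 7, 11, 15, 19, 23}


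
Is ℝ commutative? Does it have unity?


ℝ is a field: commutative, has unity, every nonzero element is a unit (hence an integral domain)
Commutative: Yes
Integral domain: Yes
Has unity: Yes

ℝ: Commutative=Yes, Unity=Yes


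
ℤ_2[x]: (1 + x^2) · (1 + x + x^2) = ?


Expand and collect like terms; reduce coefficients mod 2:
x^0: 1·1 = 1 ≡ 1 (mod 2)
x^1: 1·1 + 0·1 = 1 ≡ 1 (mod 2)
x^2: 1·1 + 0·1 + 1·1 = 2 ≡ 0 (mod 2)
x^3: 0·1 + 1·1 = 1 ≡ 1 (mod 2)
x^4: 1·1 = 1 ≡ 1 (mod 2)
Result: 1 + x + x^3 + x^4

f · g = 1 + x + x^3 + x^4


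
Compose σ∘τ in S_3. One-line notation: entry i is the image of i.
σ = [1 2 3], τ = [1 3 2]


σ∘τ: apply τ first, then σ
1 →τ 1 →σ 1
2 →τ 3 →σ 3
3 →τ 2 →σ 2

σ∘τ = [1 3 2]


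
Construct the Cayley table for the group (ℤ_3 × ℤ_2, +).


Elements: {(0,0), (0,1), (1,0), (1,1), (2,0), (2,1)}
Operation: componentwise addition mod (3, 2)
Entry (a, b) = ((a₁+b₁) mod 3, (a₂+b₂) mod 2)

Cayley table:
      | (0,0) | (0,1) | (1,0) | (1,1) | (2,0) | (2,1)
(0,0) | (0,0) | (0,1) | (1,0) | (1,1) | (2,0) | (2,1)
(0,1) | (0,1) | (0,0) | (1,1) | (1,0) | (2,1) | (2,0)
(1,0) | (1,0) | (1,1) | (2,0) | (2,1) | (0,0) | (0,1)
(1,1) | (1,1) | (1,0) | (2,1) | (2,0) | (0,1) | (0,0)
(2,0) | (2,0) | (2,1) | (0,0) | (0,1) | (1,0) | (1,1)
(2,1) | (2,1) | (2,0) | (0,1) | (0,0) | (1,1) | (1,0)


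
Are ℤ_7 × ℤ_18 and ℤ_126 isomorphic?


Comparing ℤ_7 × ℤ_18 and ℤ_126:
gcd(7,18) = 1, so ℤ_7 × ℤ_18 ≅ ℤ_126 (CRT)

Yes, ℤ_7 × ℤ_18 ≅ ℤ_126


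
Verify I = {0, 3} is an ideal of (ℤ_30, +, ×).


Check ideal conditions for I = {0, 3} in ℤ_30:
(1) I is an additive subgroup? No
(2) For r ∈ ℤ_30 and a ∈ I: r·a ∈ I? No  [counterexample: r=2, a=3, r·a mod 30 = 6 ∉ I]

No, I is not an ideal of ℤ_30


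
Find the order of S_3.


|S_n| = n! (number of permutations of n symbols)
|S_3| = 3! = 6

|S_3| = 6


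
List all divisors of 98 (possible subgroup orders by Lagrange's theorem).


Lagrange's theorem: |H| divides |G|
|G| = 98
Divisors of 98: 1, 2, 7, 14, 49, 98

Possible subgroup orders: {1, 2, 7, 14, 49, 98}


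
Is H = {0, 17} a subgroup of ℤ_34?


Subgroup test for H = {0, 17} in (ℤ_34, +):
(1) 0 ∈ H? Yes
(2) Closure: for all a,b ∈ H, (a+b) mod 34 ∈ H? Yes
(3) Inverses: for all a ∈ H, -a mod 34 ∈ H? Yes

Yes, H is a subgroup of ℤ_34


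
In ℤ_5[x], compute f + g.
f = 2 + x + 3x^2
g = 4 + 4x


Add coefficients mod 5:
x^0: 2 + 4 = 1 (mod 5)
x^1: 1 + 4 = 0 (mod 5)
x^2: 3 + 0 = 3 (mod 5)
Result: 1 + 3x^2

f + g = 1 + 3x^2


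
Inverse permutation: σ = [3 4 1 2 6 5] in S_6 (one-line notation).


To find σ⁻¹, swap domain and range:
σ(1) = 3 → σ⁻¹(3) = 1
σ(2) = 4 → σ⁻¹(4) = 2
σ(3) = 1 → σ⁻¹(1) = 3
σ(4) = 2 → σ⁻¹(2) = 4
σ(5) = 6 → σ⁻¹(6) = 5
σ(6) = 5 → σ⁻¹(5) = 6

σ⁻¹ = [3 4 1 2 6 5]


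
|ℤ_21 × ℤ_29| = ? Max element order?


|ℤ_21 × ℤ_29| = 21 × 29 = 609
Max element order = lcm(21,29) = 609
Cyclic? Yes (gcd=1)

|ℤ_21×ℤ_29| = 609, max element order = 609


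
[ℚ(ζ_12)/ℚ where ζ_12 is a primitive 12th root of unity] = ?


[ℚ(ζ_n):ℚ] = deg Φ_n(x) = φ(n). Here φ(12) = 4

[ℚ(ζ_12)/ℚ where ζ_12 is a primitive 12th root of unity] = 4


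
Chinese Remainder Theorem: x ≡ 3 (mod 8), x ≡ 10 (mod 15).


m₁ = 8, m₂ = 15, gcd = 1, so CRT applies. M = m₁·m₂ = 120
Let M₁ = M/m₁ = 15, M₂ = M/m₂ = 8
Find y₁ ≡ M₁⁻¹ (mod m₁): 15⁻¹ ≡ 7 (mod 8)
Find y₂ ≡ M₂⁻¹ (mod m₂): 8⁻¹ ≡ 2 (mod 15)
x = a₁·M₁·y₁ + a₂·M₂·y₂ = 3·15·7 + 10·8·2 = 475
Reduce mod 120: x ≡ 115
Check: 115 mod 8 = 3 ✓, 115 mod 15 = 10 ✓

x ≡ 115 (mod 120)


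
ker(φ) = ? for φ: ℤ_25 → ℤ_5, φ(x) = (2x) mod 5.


Kernel = preimage of identity
ker(φ) = {x ∈ ℤ_25 : 2x ≡ 0 (mod 5)}. Since 5 | 25, φ is well-defined. The kernel is the cyclic subgroup ⟨5⟩ of ℤ_25 (order 5), i.e. {0, 5, 10, 15, 20}

ker(φ) = {0, 5, 10, 15, 20}


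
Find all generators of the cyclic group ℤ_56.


g generates ℤ_n iff gcd(g,n) = 1
Prime factors of 56: 2, 7
Generators are g ∈ {1,...,55} not divisible by any of these primes.
Generators: {1, 3, 5, 9, 11, 13, 15, 17, 19, 23, 25, 27, 29, 31, 33, 37, 39, 41, 43, 45, 47, 51, 53, 55}
Number of generators = φ(56) = 24

Generators of ℤ_56 = {1, 3, 5, 9, 11, 13, 15, 17, 19, 23, 25, 27, 29, 31, 33, 37, 39, 41, 43, 45, 47, 51, 53, 55}


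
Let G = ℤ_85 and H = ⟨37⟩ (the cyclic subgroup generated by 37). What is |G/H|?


|⟨37⟩| = n / gcd(37, 85) = 85 / 1 = 85
H is normal (ℤ_85 is abelian).
|G/H| = |G| / |H| = 85 / 85 = 1

|G/H| = 1


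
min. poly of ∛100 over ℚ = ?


∛100 satisfies x³ - 100 = 0, irreducible over ℚ (no rational root; 100 is not a perfect cube)

Minimal polynomial: x³ - 100


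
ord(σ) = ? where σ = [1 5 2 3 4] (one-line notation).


Cycle decomposition: (2 5 4 3)
Cycle lengths: 4
Order = lcm(4) = 4

ord(σ) = 4


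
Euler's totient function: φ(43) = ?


Factor n: 43 = 43
φ(n) = n · ∏(1 - 1/p) over distinct primes p | n
φ(43) = 43 · (1 - 1/43) = 42

φ(43) = 42


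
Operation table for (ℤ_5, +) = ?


Elements: {0, 1, 2, 3, 4}
Operation: addition mod 5
Entry (a, b) = (a + b) mod 5

Cayley table:
  | 0 | 1 | 2 | 3 | 4
0 | 0 | 1 | 2 | 3 | 4
1 | 1 | 2 | 3 | 4 | 0
2 | 2 | 3 | 4 | 0 | 1
3 | 3 | 4 | 0 | 1 | 2
4 | 4 | 0 | 1 | 2 | 3


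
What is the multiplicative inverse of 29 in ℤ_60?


Use the extended Euclidean algorithm to write 1 = 29·s + 60·t; then s mod 60 is the inverse.
Euclidean algorithm:
  29 = 0·60 + 29
  60 = 2·29 + 2
  29 = 14·2 + 1
  2 = 2·1 + 0
gcd(29,60) = 1
Back-substitution gives: 29·(29) + 60·(-14) = 1
So 29⁻¹ ≡ 29 ≡ 29 (mod 60)
Check: 29 × 29 = 841 ≡ 1 (mod 60) ✓

29⁻¹ ≡ 29 (mod 60)


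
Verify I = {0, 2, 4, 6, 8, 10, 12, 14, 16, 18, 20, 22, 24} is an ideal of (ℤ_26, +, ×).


Check ideal conditions for I = {0, 2, 4, 6, 8, 10, 12, 14, 16, 18, 20, 22, 24} in ℤ_26:
(1) I is an additive subgroup? Yes
(2) For r ∈ ℤ_26 and a ∈ I: r·a ∈ I? Yes

Yes, I is an ideal of ℤ_26


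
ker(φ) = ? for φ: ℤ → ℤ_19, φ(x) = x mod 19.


Kernel = preimage of identity
ker(φ) = {x ∈ ℤ : x ≡ 0 (mod 19)} = 19ℤ = {0, ±19, ±38, ...}

ker(φ) = 19ℤ


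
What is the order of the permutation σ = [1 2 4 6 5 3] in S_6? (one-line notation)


Cycle decomposition: (3 4 6)
Cycle lengths: 3
Order = lcm(3) = 3

ord(σ) = 3


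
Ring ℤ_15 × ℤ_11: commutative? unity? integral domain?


Direct product ring; commutative with unity (1,1); but (1,0)·(0,1) = (0,0) gives zero divisors, so not an integral domain
Commutative: Yes
Integral domain: No
Has unity: Yes

ℤ_15 × ℤ_11: Commutative=Yes, Unity=Yes


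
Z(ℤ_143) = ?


Z(G) = {g ∈ G | gx = xg for all x ∈ G}
ℤ_143 is abelian, so Z(G) = G

Z(ℤ_143) = ℤ_143


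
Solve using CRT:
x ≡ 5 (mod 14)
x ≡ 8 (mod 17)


m₁ = 14, m₂ = 17, gcd = 1, so CRT applies. M = m₁·m₂ = 238
Let M₁ = M/m₁ = 17, M₂ = M/m₂ = 14
Find y₁ ≡ M₁⁻¹ (mod m₁): 17⁻¹ ≡ 5 (mod 14)
Find y₂ ≡ M₂⁻¹ (mod m₂): 14⁻¹ ≡ 11 (mod 17)
x = a₁·M₁·y₁ + a₂·M₂·y₂ = 5·17·5 + 8·14·11 = 1657
Reduce mod 238: x ≡ 229
Check: 229 mod 14 = 5 ✓, 229 mod 17 = 8 ✓

x ≡ 229 (mod 238)


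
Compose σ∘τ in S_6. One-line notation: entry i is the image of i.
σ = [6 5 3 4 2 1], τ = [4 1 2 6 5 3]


σ∘τ: apply τ first, then σ
1 →τ 4 →σ 4
2 →τ 1 →σ 6
3 →τ 2 →σ 5
4 →τ 6 →σ 1
5 →τ 5 →σ 2
6 →τ 3 →σ 3

σ∘τ = [4 6 5 1 2 3]


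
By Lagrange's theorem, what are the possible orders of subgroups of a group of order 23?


Lagrange's theorem: |H| divides |G|
|G| = 23
Divisors of 23: 1, 23

Possible subgroup orders: {1, 23}


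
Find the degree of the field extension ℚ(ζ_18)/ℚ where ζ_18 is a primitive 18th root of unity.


[ℚ(ζ_n):ℚ] = deg Φ_n(x) = φ(n). Here φ(18) = 6

[ℚ(ζ_18)/ℚ where ζ_18 is a primitive 18th root of unity] = 6


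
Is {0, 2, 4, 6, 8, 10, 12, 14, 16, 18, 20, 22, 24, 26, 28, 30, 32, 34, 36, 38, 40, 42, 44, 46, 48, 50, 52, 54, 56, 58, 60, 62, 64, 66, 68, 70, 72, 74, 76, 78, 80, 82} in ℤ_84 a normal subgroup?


H = {0, 2, 4, 6, 8, 10, 12, 14, 16, 18, 20, 22, 24, 26, 28, 30, 32, 34, 36, 38, 40, 42, 44, 46, 48, 50, 52, 54, 56, 58, 60, 62, 64, 66, 68, 70, 72, 74, 76, 78, 80, 82} in ℤ_84
ℤ_84 is abelian; every subgroup of an abelian group is normal

Yes, normal subgroup


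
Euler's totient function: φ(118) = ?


Factor n: 118 = 2 × 59
φ(n) = n · ∏(1 - 1/p) over distinct primes p | n
φ(118) = 118 · (1 - 1/2) · (1 - 1/59) = 58

φ(118) = 58


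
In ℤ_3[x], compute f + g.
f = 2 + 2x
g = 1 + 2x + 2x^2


Add coefficients mod 3:
x^0: 2 + 1 = 0 (mod 3)
x^1: 2 + 2 = 1 (mod 3)
x^2: 0 + 2 = 2 (mod 3)
Result: x + 2x^2

f + g = x + 2x^2


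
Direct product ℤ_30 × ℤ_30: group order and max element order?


|ℤ_30 × ℤ_30| = 30 × 30 = 900
Max element order = lcm(30,30) = 30
Cyclic? No (gcd=30)

|ℤ_30×ℤ_30| = 900, max element order = 30


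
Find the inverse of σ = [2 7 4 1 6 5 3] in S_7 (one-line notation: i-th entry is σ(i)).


To find σ⁻¹, swap domain and range:
σ(1) = 2 → σ⁻¹(2) = 1
σ(2) = 7 → σ⁻¹(7) = 2
σ(3) = 4 → σ⁻¹(4) = 3
σ(4) = 1 → σ⁻¹(1) = 4
σ(5) = 6 → σ⁻¹(6) = 5
σ(6) = 5 → σ⁻¹(5) = 6
σ(7) = 3 → σ⁻¹(3) = 7

σ⁻¹ = [4 1 7 3 6 5 2]


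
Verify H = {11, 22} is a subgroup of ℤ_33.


Subgroup test for H = {11, 22} in (ℤ_33, +):
(1) 0 ∈ H? No
(2) Closure: for all a,b ∈ H, (a+b) mod 33 ∈ H? No  [counterexample: 11 + 22 = 0 ∉ H]
(3) Inverses: for all a ∈ H, -a mod 33 ∈ H? Yes

No, H is not a subgroup of ℤ_33


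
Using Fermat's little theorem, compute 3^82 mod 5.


Fermat's little theorem: if p is prime and gcd(a,p)=1, then a^(p-1) ≡ 1 (mod p)
p = 5 is prime, gcd(3,5) = 1
Reduce exponent: 82 mod 4 = 2
So 3^82 ≡ 3^2 (mod 5)
3^2 mod 5 = 4

3^82 ≡ 4 (mod 5)


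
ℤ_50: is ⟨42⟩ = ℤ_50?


g generates ℤ_n iff gcd(g, n) = 1
gcd(42, 50) = 2
Since gcd = 2 ≠ 1, ⟨42⟩ has order 25 < 50, so 42 is not a generator.

No, 42 does not generate ℤ_50


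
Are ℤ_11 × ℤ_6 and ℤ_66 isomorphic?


Comparing ℤ_11 × ℤ_6 and ℤ_66:
gcd(11,6) = 1, so ℤ_11 × ℤ_6 ≅ ℤ_66 (CRT)

Yes, ℤ_11 × ℤ_6 ≅ ℤ_66


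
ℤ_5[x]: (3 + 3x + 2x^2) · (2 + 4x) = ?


Expand and collect like terms; reduce coefficients mod 5:
x^0: 3·2 = 6 ≡ 1 (mod 5)
x^1: 3·4 + 3·2 = 18 ≡ 3 (mod 5)
x^2: 3·4 + 2·2 = 16 ≡ 1 (mod 5)
x^3: 2·4 = 8 ≡ 3 (mod 5)
Result: 1 + 3x + x^2 + 3x^3

f · g = 1 + 3x + x^2 + 3x^3


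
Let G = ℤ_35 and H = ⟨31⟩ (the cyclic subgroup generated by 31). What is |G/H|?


|⟨31⟩| = n / gcd(31, 35) = 35 / 1 = 35
H is normal (ℤ_35 is abelian).
|G/H| = |G| / |H| = 35 / 35 = 1

|G/H| = 1


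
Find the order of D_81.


|D_n| = 2n (n rotations and n reflections)
|D_81| = 2×81 = 162

|D_81| = 162


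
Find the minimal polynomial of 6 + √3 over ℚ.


Let α = 6 + √3. Then α - 6 = √3, so (α - 6)² = 3, giving α² - 12α + 33 = 0. Degree 2 and α ∉ ℚ, so this is the minimal polynomial.

Minimal polynomial: x² - 12x + 33


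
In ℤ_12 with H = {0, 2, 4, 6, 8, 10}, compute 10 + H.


10 + H = {10 + h (mod 12) : h ∈ H}
10+0=10, 10+2=0, 10+4=2, 10+6=4, 10+8=6, 10+10=8
10 + H = {0, 2, 4, 6, 8, 10} = 0 + H

10 + H = {0, 2, 4, 6, 8, 10}


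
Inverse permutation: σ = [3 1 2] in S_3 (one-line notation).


To find σ⁻¹, swap domain and range:
σ(1) = 3 → σ⁻¹(3) = 1
σ(2) = 1 → σ⁻¹(1) = 2
σ(3) = 2 → σ⁻¹(2) = 3

σ⁻¹ = [2 3 1]


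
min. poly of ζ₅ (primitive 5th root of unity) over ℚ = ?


ζ₅ is a root of Φ₅(x) = x⁴ + x³ + x² + x + 1, irreducible over ℚ

Minimal polynomial: x⁴ + x³ + x² + x + 1


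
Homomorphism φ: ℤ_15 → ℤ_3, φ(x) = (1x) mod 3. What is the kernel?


Kernel = preimage of identity
ker(φ) = {x ∈ ℤ_15 : 1x ≡ 0 (mod 3)}. Since 3 | 15, φ is well-defined. The kernel is the cyclic subgroup ⟨3⟩ of ℤ_15 (order 5), i.e. {0, 3, 6, 9, 12}

ker(φ) = {0, 3, 6, 9, 12}


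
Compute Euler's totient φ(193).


Factor n: 193 = 193
φ(n) = n · ∏(1 - 1/p) over distinct primes p | n
φ(193) = 193 · (1 - 1/193) = 192

φ(193) = 192


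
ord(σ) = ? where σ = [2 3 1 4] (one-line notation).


Cycle decomposition: (1 2 3)
Cycle lengths: 3
Order = lcm(3) = 3

ord(σ) = 3


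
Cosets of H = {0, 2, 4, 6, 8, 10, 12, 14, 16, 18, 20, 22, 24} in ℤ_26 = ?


H = {0, 2, 4, 6, 8, 10, 12, 14, 16, 18, 20, 22, 24}, |H| = 13
Number of cosets = |G|/|H| = 26/13 = 2
0 + H = {0, 2, 4, 6, 8, 10, 12, 14, 16, 18, 20, 22, 24}
1 + H = {1, 3, 5, 7, 9, 11, 13, 15, 17, 19, 21, 23, 25}

Cosets: 0+H={0,2,4,6,8,10,12,14,16,18,20,22,24}; 1+H={1,3,5,7,9,11,13,15,17,19,21,23,25}


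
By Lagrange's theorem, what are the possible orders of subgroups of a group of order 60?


Lagrange's theorem: |H| divides |G|
|G| = 60
Divisors of 60: 1, 2, 3, 4, 5, 6, 10, 12, 15, 20, 30, 60

Possible subgroup orders: {1, 2, 3, 4, 5, 6, 10, 12, 15, 20, 30, 60}


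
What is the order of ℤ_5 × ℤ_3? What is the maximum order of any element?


|ℤ_5 × ℤ_3| = 5 × 3 = 15
Max element order = lcm(5,3) = 15
Cyclic? Yes (gcd=1)

|ℤ_5×ℤ_3| = 15, max element order = 15


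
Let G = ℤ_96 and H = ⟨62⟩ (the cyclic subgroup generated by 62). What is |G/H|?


|⟨62⟩| = n / gcd(62, 96) = 96 / 2 = 48
H is normal (ℤ_96 is abelian).
|G/H| = |G| / |H| = 96 / 48 = 2

|G/H| = 2


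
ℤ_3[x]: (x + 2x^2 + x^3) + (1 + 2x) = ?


Add coefficients mod 3:
x^0: 0 + 1 = 1 (mod 3)
x^1: 1 + 2 = 0 (mod 3)
x^2: 2 + 0 = 2 (mod 3)
x^3: 1 + 0 = 1 (mod 3)
Result: 1 + 2x^2 + x^3

f + g = 1 + 2x^2 + x^3


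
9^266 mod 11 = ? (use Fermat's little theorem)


Fermat's little theorem: if p is prime and gcd(a,p)=1, then a^(p-1) ≡ 1 (mod p)
p = 11 is prime, gcd(9,11) = 1
Reduce exponent: 266 mod 10 = 6
So 9^266 ≡ 9^6 (mod 11)
9^6 mod 11 = 9

9^266 ≡ 9 (mod 11)


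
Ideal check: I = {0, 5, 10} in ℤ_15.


Check ideal conditions for I = {0, 5, 10} in ℤ_15:
(1) I is an additive subgroup? Yes
(2) For r ∈ ℤ_15 and a ∈ I: r·a ∈ I? Yes

Yes, I is an ideal of ℤ_15


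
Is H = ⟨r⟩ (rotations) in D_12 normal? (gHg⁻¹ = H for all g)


H = ⟨r⟩ (rotations) in D_12
The rotation subgroup ⟨r⟩ has index 2 in D_12, so it is normal

Yes, normal subgroup


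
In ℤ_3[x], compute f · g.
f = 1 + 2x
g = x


Expand and collect like terms; reduce coefficients mod 3:
x^0: 1·0 = 0 ≡ 0 (mod 3)
x^1: 1·1 + 2·0 = 1 ≡ 1 (mod 3)
x^2: 2·1 = 2 ≡ 2 (mod 3)
Result: x + 2x^2

f · g = x + 2x^2


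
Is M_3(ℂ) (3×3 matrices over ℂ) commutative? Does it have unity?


Matrix multiplication is non-commutative for n ≥ 2; the identity matrix I is the unity; singular matrices give zero divisors, so not an integral domain
Commutative: No
Integral domain: No
Has unity: Yes

M_3(ℂ) (3×3 matrices over ℂ): Commutative=No, Unity=Yes


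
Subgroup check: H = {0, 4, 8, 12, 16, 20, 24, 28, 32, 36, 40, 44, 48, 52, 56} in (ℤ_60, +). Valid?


Subgroup test for H = {0, 4, 8, 12, 16, 20, 24, 28, 32, 36, 40, 44, 48, 52, 56} in (ℤ_60, +):
(1) 0 ∈ H? Yes
(2) Closure: for all a,b ∈ H, (a+b) mod 60 ∈ H? Yes
(3) Inverses: for all a ∈ H, -a mod 60 ∈ H? Yes

Yes, H is a subgroup of ℤ_60


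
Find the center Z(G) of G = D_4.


Z(G) = {g ∈ G | gx = xg for all x ∈ G}
For even n, Z(D_n) = {e, r^(n/2)}: the 180° rotation r^2 commutes with every reflection and rotation

Z(D_4) = {e, r^2}


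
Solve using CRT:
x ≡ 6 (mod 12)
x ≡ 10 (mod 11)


m₁ = 12, m₂ = 11, gcd = 1, so CRT applies. M = m₁·m₂ = 132
Let M₁ = M/m₁ = 11, M₂ = M/m₂ = 12
Find y₁ ≡ M₁⁻¹ (mod m₁): 11⁻¹ ≡ 11 (mod 12)
Find y₂ ≡ M₂⁻¹ (mod m₂): 12⁻¹ ≡ 1 (mod 11)
x = a₁·M₁·y₁ + a₂·M₂·y₂ = 6·11·11 + 10·12·1 = 846
Reduce mod 132: x ≡ 54
Check: 54 mod 12 = 6 ✓, 54 mod 11 = 10 ✓

x ≡ 54 (mod 132)


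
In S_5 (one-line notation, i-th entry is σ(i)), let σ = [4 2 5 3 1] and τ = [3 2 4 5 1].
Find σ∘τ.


σ∘τ: apply τ first, then σ
1 →τ 3 →σ 5
2 →τ 2 →σ 2
3 →τ 4 →σ 3
4 →τ 5 →σ 1
5 →τ 1 →σ 4

σ∘τ = [5 2 3 1 4]


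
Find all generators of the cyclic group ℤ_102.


g generates ℤ_n iff gcd(g,n) = 1
Prime factors of 102: 2, 3, 17
Generators are g ∈ {1,...,101} not divisible by any of these primes.
Generators: {1, 5, 7, 11, 13, 19, 23, 25, 29, 31, 35, 37, 41, 43, 47, 49, 53, 55, 59, 61, 65, 67, 71, 73, 77, 79, 83, 89, 91, 95, 97, 101}
Number of generators = φ(102) = 32

Generators of ℤ_102 = {1, 5, 7, 11, 13, 19, 23, 25, 29, 31, 35, 37, 41, 43, 47, 49, 53, 55, 59, 61, 65, 67, 71, 73, 77, 79, 83, 89, 91, 95, 97, 101}


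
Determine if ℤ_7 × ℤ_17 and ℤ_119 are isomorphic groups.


Comparing ℤ_7 × ℤ_17 and ℤ_119:
gcd(7,17) = 1, so ℤ_7 × ℤ_17 ≅ ℤ_119 (CRT)

Yes, ℤ_7 × ℤ_17 ≅ ℤ_119


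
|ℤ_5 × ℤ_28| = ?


|A × B| = |A| · |B|
|ℤ_5 × ℤ_28| = 5 × 28 = 140

|ℤ_5 × ℤ_28| = 140


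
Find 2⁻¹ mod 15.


Use the extended Euclidean algorithm to write 1 = 2·s + 15·t; then s mod 15 is the inverse.
Euclidean algorithm:
  2 = 0·15 + 2
  15 = 7·2 + 1
  2 = 2·1 + 0
gcd(2,15) = 1
Back-substitution gives: 2·(-7) + 15·(1) = 1
So 2⁻¹ ≡ -7 ≡ 8 (mod 15)
Check: 2 × 8 = 16 ≡ 1 (mod 15) ✓

2⁻¹ ≡ 8 (mod 15)


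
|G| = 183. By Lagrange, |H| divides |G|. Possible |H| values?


Lagrange's theorem: |H| divides |G|
|G| = 183
Divisors of 183: 1, 3, 61, 183

Possible subgroup orders: {1, 3, 61, 183}


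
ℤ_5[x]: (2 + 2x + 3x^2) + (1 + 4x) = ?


Add coefficients mod 5:
x^0: 2 + 1 = 3 (mod 5)
x^1: 2 + 4 = 1 (mod 5)
x^2: 3 + 0 = 3 (mod 5)
Result: 3 + x + 3x^2

f + g = 3 + x + 3x^2


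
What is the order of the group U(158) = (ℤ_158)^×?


U(n) is the group of units mod n; |U(n)| = φ(n)
|U(158)| = φ(158) = 78

|U(158) = (ℤ_158)^×| = 78


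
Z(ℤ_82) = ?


Z(G) = {g ∈ G | gx = xg for all x ∈ G}
ℤ_82 is abelian, so Z(G) = G

Z(ℤ_82) = ℤ_82


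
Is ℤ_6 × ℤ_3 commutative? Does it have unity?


Direct product ring; commutative with unity (1,1); but (1,0)·(0,1) = (0,0) gives zero divisors, so not an integral domain
Commutative: Yes
Integral domain: No
Has unity: Yes

ℤ_6 × ℤ_3: Commutative=Yes, Unity=Yes


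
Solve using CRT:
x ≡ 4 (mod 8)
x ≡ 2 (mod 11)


m₁ = 8, m₂ = 11, gcd = 1, so CRT applies. M = m₁·m₂ = 88
Let M₁ = M/m₁ = 11, M₂ = M/m₂ = 8
Find y₁ ≡ M₁⁻¹ (mod m₁): 11⁻¹ ≡ 3 (mod 8)
Find y₂ ≡ M₂⁻¹ (mod m₂): 8⁻¹ ≡ 7 (mod 11)
x = a₁·M₁·y₁ + a₂·M₂·y₂ = 4·11·3 + 2·8·7 = 244
Reduce mod 88: x ≡ 68
Check: 68 mod 8 = 4 ✓, 68 mod 11 = 2 ✓

x ≡ 68 (mod 88)


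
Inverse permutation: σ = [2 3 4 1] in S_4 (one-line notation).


To find σ⁻¹, swap domain and range:
σ(1) = 2 → σ⁻¹(2) = 1
σ(2) = 3 → σ⁻¹(3) = 2
σ(3) = 4 → σ⁻¹(4) = 3
σ(4) = 1 → σ⁻¹(1) = 4

σ⁻¹ = [4 1 2 3]


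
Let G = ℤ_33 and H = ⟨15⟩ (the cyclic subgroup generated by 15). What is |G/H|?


|⟨15⟩| = n / gcd(15, 33) = 33 / 3 = 11
H is normal (ℤ_33 is abelian).
|G/H| = |G| / |H| = 33 / 11 = 3

|G/H| = 3


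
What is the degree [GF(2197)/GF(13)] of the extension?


GF(2197) = GF(13^3), so the extension degree is 3

[GF(2197)/GF(13)] = 3


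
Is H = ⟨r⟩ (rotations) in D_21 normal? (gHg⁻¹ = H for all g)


H = ⟨r⟩ (rotations) in D_21
The rotation subgroup ⟨r⟩ has index 2 in D_21, so it is normal

Yes, normal subgroup


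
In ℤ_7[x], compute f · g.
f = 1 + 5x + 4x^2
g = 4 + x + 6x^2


Expand and collect like terms; reduce coefficients mod 7:
x^0: 1·4 = 4 ≡ 4 (mod 7)
x^1: 1·1 + 5·4 = 21 ≡ 0 (mod 7)
x^2: 1·6 + 5·1 + 4·4 = 27 ≡ 6 (mod 7)
x^3: 5·6 + 4·1 = 34 ≡ 6 (mod 7)
x^4: 4·6 = 24 ≡ 3 (mod 7)
Result: 4 + 6x^2 + 6x^3 + 3x^4

f · g = 4 + 6x^2 + 6x^3 + 3x^4


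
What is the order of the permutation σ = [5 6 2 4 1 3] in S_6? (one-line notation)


Cycle decomposition: (1 5) (2 6 3)
Cycle lengths: 2, 3
Order = lcm(2, 3) = 6

ord(σ) = 6


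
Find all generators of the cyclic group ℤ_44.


g generates ℤ_n iff gcd(g,n) = 1
Prime factors of 44: 2, 11
Generators are g ∈ {1,...,43} not divisible by any of these primes.
Generators: {1, 3, 5, 7, 9, 13, 15, 17, 19, 21, 23, 25, 27, 29, 31, 35, 37, 39, 41, 43}
Number of generators = φ(44) = 20

Generators of ℤ_44 = {1, 3, 5, 7, 9, 13, 15, 17, 19, 21, 23, 25, 27, 29, 31, 35, 37, 39, 41, 43}


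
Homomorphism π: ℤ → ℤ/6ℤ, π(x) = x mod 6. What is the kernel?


Kernel = preimage of identity
ker(π) = multiples of 6 = 6ℤ

ker(π) = 6ℤ


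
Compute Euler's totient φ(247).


Factor n: 247 = 13 × 19
φ(n) = n · ∏(1 - 1/p) over distinct primes p | n
φ(247) = 247 · (1 - 1/13) · (1 - 1/19) = 216

φ(247) = 216


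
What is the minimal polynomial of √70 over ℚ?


√70 satisfies x² - 70 = 0, irreducible over ℚ since 70 is squarefree

Minimal polynomial: x² - 70


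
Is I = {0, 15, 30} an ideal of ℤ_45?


Check ideal conditions for I = {0, 15, 30} in ℤ_45:
(1) I is an additive subgroup? Yes
(2) For r ∈ ℤ_45 and a ∈ I: r·a ∈ I? Yes

Yes, I is an ideal of ℤ_45


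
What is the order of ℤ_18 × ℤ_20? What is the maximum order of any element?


|ℤ_18 × ℤ_20| = 18 × 20 = 360
Max element order = lcm(18,20) = 180
Cyclic? No (gcd=2)

|ℤ_18×ℤ_20| = 360, max element order = 180


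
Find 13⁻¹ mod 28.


Use the extended Euclidean algorithm to write 1 = 13·s + 28·t; then s mod 28 is the inverse.
Euclidean algorithm:
  13 = 0·28 + 13
  28 = 2·13 + 2
  13 = 6·2 + 1
  2 = 2·1 + 0
gcd(13,28) = 1
Back-substitution gives: 13·(13) + 28·(-6) = 1
So 13⁻¹ ≡ 13 ≡ 13 (mod 28)
Check: 13 × 13 = 169 ≡ 1 (mod 28) ✓

13⁻¹ ≡ 13 (mod 28)


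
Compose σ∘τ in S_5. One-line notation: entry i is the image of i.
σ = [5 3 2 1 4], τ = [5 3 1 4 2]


σ∘τ: apply τ first, then σ
1 →τ 5 →σ 4
2 →τ 3 →σ 2
3 →τ 1 →σ 5
4 →τ 4 →σ 1
5 →τ 2 →σ 3

σ∘τ = [4 2 5 1 3]


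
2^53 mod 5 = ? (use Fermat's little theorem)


Fermat's little theorem: if p is prime and gcd(a,p)=1, then a^(p-1) ≡ 1 (mod p)
p = 5 is prime, gcd(2,5) = 1
Reduce exponent: 53 mod 4 = 1
So 2^53 ≡ 2^1 (mod 5)
2^1 mod 5 = 2

2^53 ≡ 2 (mod 5)


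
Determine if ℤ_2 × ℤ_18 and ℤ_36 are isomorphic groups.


Comparing ℤ_2 × ℤ_18 and ℤ_36:
gcd(2,18) = 2 ≠ 1. Max element order in ℤ_2×ℤ_18 is lcm(2,18) = 18 < 36, so it has no element of order 36

No, ℤ_2 × ℤ_18 ≇ ℤ_36


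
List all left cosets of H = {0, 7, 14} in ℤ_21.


H = {0, 7, 14}, |H| = 3
Number of cosets = |G|/|H| = 21/3 = 7
0 + H = {0, 7, 14}
1 + H = {1, 8, 15}
2 + H = {2, 9, 16}
3 + H = {3, 10, 17}
4 + H = {4, 11, 18}
5 + H = {5, 12, 19}
6 + H = {6, 13, 20}

Cosets: 0+H={0,7,14}; 1+H={1,8,15}; 2+H={2,9,16}; 3+H={3,10,17}; 4+H={4,11,18}; 5+H={5,12,19}; 6+H={6,13,20}


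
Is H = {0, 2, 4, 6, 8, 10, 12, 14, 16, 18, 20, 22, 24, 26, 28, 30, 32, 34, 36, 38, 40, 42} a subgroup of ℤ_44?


Subgroup test for H = {0, 2, 4, 6, 8, 10, 12, 14, 16, 18, 20, 22, 24, 26, 28, 30, 32, 34, 36, 38, 40, 42} in (ℤ_44, +):
(1) 0 ∈ H? Yes
(2) Closure: for all a,b ∈ H, (a+b) mod 44 ∈ H? Yes
(3) Inverses: for all a ∈ H, -a mod 44 ∈ H? Yes

Yes, H is a subgroup of ℤ_44


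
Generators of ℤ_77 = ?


g generates ℤ_n iff gcd(g,n) = 1
Prime factors of 77: 7, 11
Generators are g ∈ {1,...,76} not divisible by any of these primes.
Generators: {1, 2, 3, 4, 5, 6, 8, 9, 10, 12, 13, 15, 16, 17, 18, 19, 20, 23, 24, 25, 26, 27, 29, 30, 31, 32, 34, 36, 37, 38, 39, 40, 41, 43, 45, 46, 47, 48, 50, 51, 52, 53, 54, 57, 58, 59, 60, 61, 62, 64, 65, 67, 68, 69, 71, 72, 73, 74, 75, 76}
Number of generators = φ(77) = 60

Generators of ℤ_77 = {1, 2, 3, 4, 5, 6, 8, 9, 10, 12, 13, 15, 16, 17, 18, 19, 20, 23, 24, 25, 26, 27, 29, 30, 31, 32, 34, 36, 37, 38, 39, 40, 41, 43, 45, 46, 47, 48, 50, 51, 52, 53, 54, 57, 58, 59, 60, 61, 62, 64, 65, 67, 68, 69, 71, 72, 73, 74, 75, 76}


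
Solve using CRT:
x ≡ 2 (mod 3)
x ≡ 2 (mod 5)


m₁ = 3, m₂ = 5, gcd = 1, so CRT applies. M = m₁·m₂ = 15
Let M₁ = M/m₁ = 5, M₂ = M/m₂ = 3
Find y₁ ≡ M₁⁻¹ (mod m₁): 5⁻¹ ≡ 2 (mod 3)
Find y₂ ≡ M₂⁻¹ (mod m₂): 3⁻¹ ≡ 2 (mod 5)
x = a₁·M₁·y₁ + a₂·M₂·y₂ = 2·5·2 + 2·3·2 = 32
Reduce mod 15: x ≡ 2
Check: 2 mod 3 = 2 ✓, 2 mod 5 = 2 ✓

x ≡ 2 (mod 15)


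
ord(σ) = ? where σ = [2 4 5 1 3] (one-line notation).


Cycle decomposition: (1 2 4) (3 5)
Cycle lengths: 3, 2
Order = lcm(3, 2) = 6

ord(σ) = 6


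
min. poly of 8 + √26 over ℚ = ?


Let α = 8 + √26. Then α - 8 = √26, so (α - 8)² = 26, giving α² - 16α + 38 = 0. Degree 2 and α ∉ ℚ, so this is the minimal polynomial.

Minimal polynomial: x² - 16x + 38


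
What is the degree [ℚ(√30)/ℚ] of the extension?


√30 has minimal polynomial x² - 30 (irreducible over ℚ since 30 is squarefree)

[ℚ(√30)/ℚ] = 2


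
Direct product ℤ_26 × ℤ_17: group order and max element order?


|ℤ_26 × ℤ_17| = 26 × 17 = 442
Max element order = lcm(26,17) = 442
Cyclic? Yes (gcd=1)

|ℤ_26×ℤ_17| = 442, max element order = 442


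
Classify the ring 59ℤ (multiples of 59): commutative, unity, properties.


59ℤ is a commutative ring under +,× but has no multiplicative identity (1 ∉ 59ℤ); it has no zero divisors, but without unity it is not an integral domain
Commutative: Yes
Integral domain: No
Has unity: No

59ℤ (multiples of 59): Commutative=Yes, Unity=No


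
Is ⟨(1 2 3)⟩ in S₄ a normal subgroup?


H = ⟨(1 2 3)⟩ in S₄
(1 4)(1 2 3)(1 4)⁻¹ = (4 2 3) ∉ ⟨(1 2 3)⟩

No, not a normal subgroup


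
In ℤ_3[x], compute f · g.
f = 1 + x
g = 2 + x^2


Expand and collect like terms; reduce coefficients mod 3:
x^0: 1·2 = 2 ≡ 2 (mod 3)
x^1: 1·0 + 1·2 = 2 ≡ 2 (mod 3)
x^2: 1·1 + 1·0 = 1 ≡ 1 (mod 3)
x^3: 1·1 = 1 ≡ 1 (mod 3)
Result: 2 + 2x + x^2 + x^3

f · g = 2 + 2x + x^2 + x^3


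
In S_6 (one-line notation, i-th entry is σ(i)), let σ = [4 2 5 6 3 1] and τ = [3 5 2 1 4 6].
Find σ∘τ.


σ∘τ: apply τ first, then σ
1 →τ 3 →σ 5
2 →τ 5 →σ 3
3 →τ 2 →σ 2
4 →τ 1 →σ 4
5 →τ 4 →σ 6
6 →τ 6 →σ 1

σ∘τ = [5 3 2 4 6 1]


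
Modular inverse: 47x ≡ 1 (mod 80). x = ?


Use the extended Euclidean algorithm to write 1 = 47·s + 80·t; then s mod 80 is the inverse.
Euclidean algorithm:
  47 = 0·80 + 47
  80 = 1·47 + 33
  47 = 1·33 + 14
  33 = 2·14 + 5
  14 = 2·5 + 4
  5 = 1·4 + 1
  4 = 4·1 + 0
gcd(47,80) = 1
Back-substitution gives: 47·(-17) + 80·(10) = 1
So 47⁻¹ ≡ -17 ≡ 63 (mod 80)
Check: 47 × 63 = 2961 ≡ 1 (mod 80) ✓

47⁻¹ ≡ 63 (mod 80)


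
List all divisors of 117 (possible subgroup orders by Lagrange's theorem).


Lagrange's theorem: |H| divides |G|
|G| = 117
Divisors of 117: 1, 3, 9, 13, 39, 117

Possible subgroup orders: {1, 3, 9, 13, 39, 117}


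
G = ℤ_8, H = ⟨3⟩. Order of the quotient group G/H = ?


|⟨3⟩| = n / gcd(3, 8) = 8 / 1 = 8
H is normal (ℤ_8 is abelian).
|G/H| = |G| / |H| = 8 / 8 = 1

|G/H| = 1


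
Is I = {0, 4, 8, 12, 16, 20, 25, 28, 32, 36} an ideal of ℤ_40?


Check ideal conditions for I = {0, 4, 8, 12, 16, 20, 25, 28, 32, 36} in ℤ_40:
(1) I is an additive subgroup? No
(2) For r ∈ ℤ_40 and a ∈ I: r·a ∈ I? No  [counterexample: r=2, a=12, r·a mod 40 = 24 ∉ I]

No, I is not an ideal of ℤ_40


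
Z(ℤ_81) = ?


Z(G) = {g ∈ G | gx = xg for all x ∈ G}
ℤ_81 is abelian, so Z(G) = G

Z(ℤ_81) = ℤ_81


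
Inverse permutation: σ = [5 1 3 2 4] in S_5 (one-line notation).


To find σ⁻¹, swap domain and range:
σ(1) = 5 → σ⁻¹(5) = 1
σ(2) = 1 → σ⁻¹(1) = 2
σ(3) = 3 → σ⁻¹(3) = 3
σ(4) = 2 → σ⁻¹(2) = 4
σ(5) = 4 → σ⁻¹(4) = 5

σ⁻¹ = [2 4 3 5 1]


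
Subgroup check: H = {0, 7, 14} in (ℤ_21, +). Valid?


Subgroup test for H = {0, 7, 14} in (ℤ_21, +):
(1) 0 ∈ H? Yes
(2) Closure: for all a,b ∈ H, (a+b) mod 21 ∈ H? Yes
(3) Inverses: for all a ∈ H, -a mod 21 ∈ H? Yes

Yes, H is a subgroup of ℤ_21


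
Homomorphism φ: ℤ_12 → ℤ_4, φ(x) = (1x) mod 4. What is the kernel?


Kernel = preimage of identity
ker(φ) = {x ∈ ℤ_12 : 1x ≡ 0 (mod 4)}. Since 4 | 12, φ is well-defined. The kernel is the cyclic subgroup ⟨4⟩ of ℤ_12 (order 3), i.e. {0, 4, 8}

ker(φ) = {0, 4, 8}


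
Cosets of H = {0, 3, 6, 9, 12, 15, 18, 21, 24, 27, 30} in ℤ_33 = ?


H = {0, 3, 6, 9, 12, 15, 18, 21, 24, 27, 30}, |H| = 11
Number of cosets = |G|/|H| = 33/11 = 3
0 + H = {0, 3, 6, 9, 12, 15, 18, 21, 24, 27, 30}
1 + H = {1, 4, 7, 10, 13, 16, 19, 22, 25, 28, 31}
2 + H = {2, 5, 8, 11, 14, 17, 20, 23, 26, 29, 32}

Cosets: 0+H={0,3,6,9,12,15,18,21,24,27,30}; 1+H={1,4,7,10,13,16,19,22,25,28,31}; 2+H={2,5,8,11,14,17,20,23,26,29,32}


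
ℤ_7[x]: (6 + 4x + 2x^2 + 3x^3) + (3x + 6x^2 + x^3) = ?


Add coefficients mod 7:
x^0: 6 + 0 = 6 (mod 7)
x^1: 4 + 3 = 0 (mod 7)
x^2: 2 + 6 = 1 (mod 7)
x^3: 3 + 1 = 4 (mod 7)
Result: 6 + x^2 + 4x^3

f + g = 6 + x^2 + 4x^3


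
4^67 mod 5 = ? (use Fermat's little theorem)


Fermat's little theorem: if p is prime and gcd(a,p)=1, then a^(p-1) ≡ 1 (mod p)
p = 5 is prime, gcd(4,5) = 1
Reduce exponent: 67 mod 4 = 3
So 4^67 ≡ 4^3 (mod 5)
4^3 mod 5 = 4

4^67 ≡ 4 (mod 5)


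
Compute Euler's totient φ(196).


Factor n: 196 = 2^2 × 7^2
φ(n) = n · ∏(1 - 1/p) over distinct primes p | n
φ(196) = 196 · (1 - 1/2) · (1 - 1/7) = 84

φ(196) = 84


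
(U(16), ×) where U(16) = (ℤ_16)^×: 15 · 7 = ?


Operation: multiplication mod 16
15 · 7 = (a × b) mod 16 with a = 15, b = 7

15 · 7 = 9


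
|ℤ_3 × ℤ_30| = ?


|A × B| = |A| · |B|
|ℤ_3 × ℤ_30| = 3 × 30 = 90

|ℤ_3 × ℤ_30| = 90


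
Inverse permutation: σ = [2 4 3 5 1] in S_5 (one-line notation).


To find σ⁻¹, swap domain and range:
σ(1) = 2 → σ⁻¹(2) = 1
σ(2) = 4 → σ⁻¹(4) = 2
σ(3) = 3 → σ⁻¹(3) = 3
σ(4) = 5 → σ⁻¹(5) = 4
σ(5) = 1 → σ⁻¹(1) = 5

σ⁻¹ = [5 1 3 2 4]


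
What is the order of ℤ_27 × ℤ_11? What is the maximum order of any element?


|ℤ_27 × ℤ_11| = 27 × 11 = 297
Max element order = lcm(27,11) = 297
Cyclic? Yes (gcd=1)

|ℤ_27×ℤ_11| = 297, max element order = 297


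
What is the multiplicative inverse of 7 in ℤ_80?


Use the extended Euclidean algorithm to write 1 = 7·s + 80·t; then s mod 80 is the inverse.
Euclidean algorithm:
  7 = 0·80 + 7
  80 = 11·7 + 3
  7 = 2·3 + 1
  3 = 3·1 + 0
gcd(7,80) = 1
Back-substitution gives: 7·(23) + 80·(-2) = 1
So 7⁻¹ ≡ 23 ≡ 23 (mod 80)
Check: 7 × 23 = 161 ≡ 1 (mod 80) ✓

7⁻¹ ≡ 23 (mod 80)


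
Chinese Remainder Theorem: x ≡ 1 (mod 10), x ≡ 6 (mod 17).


m₁ = 10, m₂ = 17, gcd = 1, so CRT applies. M = m₁·m₂ = 170
Let M₁ = M/m₁ = 17, M₂ = M/m₂ = 10
Find y₁ ≡ M₁⁻¹ (mod m₁): 17⁻¹ ≡ 3 (mod 10)
Find y₂ ≡ M₂⁻¹ (mod m₂): 10⁻¹ ≡ 12 (mod 17)
x = a₁·M₁·y₁ + a₂·M₂·y₂ = 1·17·3 + 6·10·12 = 771
Reduce mod 170: x ≡ 91
Check: 91 mod 10 = 1 ✓, 91 mod 17 = 6 ✓

x ≡ 91 (mod 170)


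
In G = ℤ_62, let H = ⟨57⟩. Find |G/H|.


|⟨57⟩| = n / gcd(57, 62) = 62 / 1 = 62
H is normal (ℤ_62 is abelian).
|G/H| = |G| / |H| = 62 / 62 = 1

|G/H| = 1


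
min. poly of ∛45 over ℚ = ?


∛45 satisfies x³ - 45 = 0, irreducible over ℚ (no rational root; 45 is not a perfect cube)

Minimal polynomial: x³ - 45


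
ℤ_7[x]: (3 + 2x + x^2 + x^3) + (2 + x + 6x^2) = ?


Add coefficients mod 7:
x^0: 3 + 2 = 5 (mod 7)
x^1: 2 + 1 = 3 (mod 7)
x^2: 1 + 6 = 0 (mod 7)
x^3: 1 + 0 = 1 (mod 7)
Result: 5 + 3x + x^3

f + g = 5 + 3x + x^3


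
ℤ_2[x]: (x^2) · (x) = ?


Expand and collect like terms; reduce coefficients mod 2:
x^0: 0·0 = 0 ≡ 0 (mod 2)
x^1: 0·1 + 0·0 = 0 ≡ 0 (mod 2)
x^2: 0·1 + 1·0 = 0 ≡ 0 (mod 2)
x^3: 1·1 = 1 ≡ 1 (mod 2)
Result: x^3

f · g = x^3


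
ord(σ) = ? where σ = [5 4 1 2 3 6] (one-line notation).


Cycle decomposition: (1 5 3) (2 4)
Cycle lengths: 3, 2
Order = lcm(3, 2) = 6

ord(σ) = 6


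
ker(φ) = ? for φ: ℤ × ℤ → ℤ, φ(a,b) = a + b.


Kernel = preimage of identity
ker(φ) = {(a,b) ∈ ℤ² | a+b = 0} = {(a,-a) | a ∈ ℤ}

ker(φ) = {(a,-a) | a ∈ ℤ}


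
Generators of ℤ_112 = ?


g generates ℤ_n iff gcd(g,n) = 1
Prime factors of 112: 2, 7
Generators are g ∈ {1,...,111} not divisible by any of these primes.
Generators: {1, 3, 5, 9, 11, 13, 15, 17, 19, 23, 25, 27, 29, 31, 33, 37, 39, 41, 43, 45, 47, 51, 53, 55, 57, 59, 61, 65, 67, 69, 71, 73, 75, 79, 81, 83, 85, 87, 89, 93, 95, 97, 99, 101, 103, 107, 109, 111}
Number of generators = φ(112) = 48

Generators of ℤ_112 = {1, 3, 5, 9, 11, 13, 15, 17, 19, 23, 25, 27, 29, 31, 33, 37, 39, 41, 43, 45, 47, 51, 53, 55, 57, 59, 61, 65, 67, 69, 71, 73, 75, 79, 81, 83, 85, 87, 89, 93, 95, 97, 99, 101, 103, 107, 109, 111}


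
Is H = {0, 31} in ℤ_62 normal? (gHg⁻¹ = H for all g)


H = {0, 31} in ℤ_62
ℤ_62 is abelian; every subgroup of an abelian group is normal

Yes, normal subgroup


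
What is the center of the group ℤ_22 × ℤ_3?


Z(G) = {g ∈ G | gx = xg for all x ∈ G}
Direct product of abelian groups is abelian, so Z(G) = G

Z(ℤ_22 × ℤ_3) = ℤ_22 × ℤ_3


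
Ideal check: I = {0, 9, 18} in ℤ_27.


Check ideal conditions for I = {0, 9, 18} in ℤ_27:
(1) I is an additive subgroup? Yes
(2) For r ∈ ℤ_27 and a ∈ I: r·a ∈ I? Yes

Yes, I is an ideal of ℤ_27


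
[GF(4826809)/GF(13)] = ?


GF(4826809) = GF(13^6), so the extension degree is 6

[GF(4826809)/GF(13)] = 6


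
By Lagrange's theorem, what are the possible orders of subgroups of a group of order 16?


Lagrange's theorem: |H| divides |G|
|G| = 16
Divisors of 16: 1, 2, 4, 8, 16

Possible subgroup orders: {1, 2, 4, 8, 16}


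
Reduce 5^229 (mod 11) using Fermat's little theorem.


Fermat's little theorem: if p is prime and gcd(a,p)=1, then a^(p-1) ≡ 1 (mod p)
p = 11 is prime, gcd(5,11) = 1
Reduce exponent: 229 mod 10 = 9
So 5^229 ≡ 5^9 (mod 11)
5^9 mod 11 = 9

5^229 ≡ 9 (mod 11)


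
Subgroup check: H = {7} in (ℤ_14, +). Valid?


Subgroup test for H = {7} in (ℤ_14, +):
(1) 0 ∈ H? No
(2) Closure: for all a,b ∈ H, (a+b) mod 14 ∈ H? No  [counterexample: 7 + 7 = 0 ∉ H]
(3) Inverses: for all a ∈ H, -a mod 14 ∈ H? Yes

No, H is not a subgroup of ℤ_14


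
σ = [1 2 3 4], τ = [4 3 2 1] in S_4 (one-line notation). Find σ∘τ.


σ∘τ: apply τ first, then σ
1 →τ 4 →σ 4
2 →τ 3 →σ 3
3 →τ 2 →σ 2
4 →τ 1 →σ 1

σ∘τ = [4 3 2 1]


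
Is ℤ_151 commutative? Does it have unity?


ℤ_151 is a commutative ring with unity 1; 151 is prime, so ℤ_151 is a field (hence an integral domain)
Commutative: Yes
Integral domain: Yes
Has unity: Yes

ℤ_151: Commutative=Yes, Unity=Yes
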